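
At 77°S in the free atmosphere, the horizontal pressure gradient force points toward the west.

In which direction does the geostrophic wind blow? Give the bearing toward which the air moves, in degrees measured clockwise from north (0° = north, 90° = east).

180°

The pressure-gradient force points toward the west (bearing 270°).
Geostrophic balance: in the Southern Hemisphere the Coriolis force deflects motion to the left, so the geostrophic wind blows 90° to the left of the pressure-gradient force (low pressure on the right).
Rotating 270° by 90° counterclockwise gives 180° — the wind blows toward the south.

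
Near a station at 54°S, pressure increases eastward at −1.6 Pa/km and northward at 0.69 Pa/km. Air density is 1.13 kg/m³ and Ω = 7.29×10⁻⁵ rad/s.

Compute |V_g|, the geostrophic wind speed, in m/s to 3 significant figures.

Coriolis parameter at 54°S:
f = 2Ω sin φ = 2 × 7.29×10⁻⁵ × sin 54° = 1.18×10⁻⁴ s⁻¹
In the Southern Hemisphere f is negative: f = −1.18×10⁻⁴ s⁻¹.
Component geostrophic relations (x east, y north):
u_g = −(1/(fρ)) ∂P/∂y,  v_g = (1/(fρ)) ∂P/∂x
u_g = −(0.69×10⁻³)/(−1.18×10⁻⁴ × 1.13) = 5.18 m/s;  v_g = (−1.6×10⁻³)/(−1.18×10⁻⁴ × 1.13) = 12.0 m/s
|V_g| = √(u_g² + v_g²) = 13.1 m/s

13.1 m/s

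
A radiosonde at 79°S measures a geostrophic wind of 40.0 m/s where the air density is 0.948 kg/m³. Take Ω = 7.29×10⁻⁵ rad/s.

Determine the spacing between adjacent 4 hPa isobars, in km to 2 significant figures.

Coriolis parameter at 79°S:
f = 2Ω sin φ = 2 × 7.29×10⁻⁵ × sin 79° = 1.43×10⁻⁴ s⁻¹
Geostrophic balance rearranged: |∂P/∂n| = f ρ V_g
|∂P/∂n| = 1.43×10⁻⁴ × 0.948 × 40.0 = 5.43×10⁻³ Pa/m
Isobar spacing: Δn = ΔP/|∂P/∂n| = 400 Pa / 5.43×10⁻³ Pa/m = 73703 m ≈ 74 km

74 km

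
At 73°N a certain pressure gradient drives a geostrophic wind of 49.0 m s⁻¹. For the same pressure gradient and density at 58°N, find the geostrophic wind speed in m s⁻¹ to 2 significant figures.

55 m s⁻¹

With the same pressure gradient and density, V_g ∝ 1/f ∝ 1/sin φ.
V₂ = V₁ · sin φ₁ / sin φ₂ = 49.0 × sin 73° / sin 58°
V₂ = 49.0 × 0.9563/0.8480 = 55 m s⁻¹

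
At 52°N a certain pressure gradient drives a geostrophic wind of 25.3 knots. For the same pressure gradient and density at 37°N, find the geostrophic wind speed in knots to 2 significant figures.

With the same pressure gradient and density, V_g ∝ 1/f ∝ 1/sin φ.
V₂ = V₁ · sin φ₁ / sin φ₂ = 25.3 × sin 52° / sin 37°
V₂ = 25.3 × 0.7880/0.6018 = 33 knots

33 knots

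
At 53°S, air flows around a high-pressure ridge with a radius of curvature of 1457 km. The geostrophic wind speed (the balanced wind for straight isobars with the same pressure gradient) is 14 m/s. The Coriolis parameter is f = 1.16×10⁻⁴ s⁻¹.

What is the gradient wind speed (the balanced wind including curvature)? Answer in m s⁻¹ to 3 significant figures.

15.4 m s⁻¹

Around a high, pressure-gradient force acts outward with centrifugal, so Coriolis balances both:
fV = (1/ρ)|∂P/∂n| + V²/R  →  V² − fR·V + fR·V_g = 0
With fR = 1.16×10⁻⁴ × 1457×10³ m = 169 m/s:
V = [fR − √((fR)² − 4 fR V_g)]/2 = [169 − √(169² − 4×169×14)]/2 = 15.4 m/s
Supergeostrophic (V > V_g = 14 m/s), as expected around a high.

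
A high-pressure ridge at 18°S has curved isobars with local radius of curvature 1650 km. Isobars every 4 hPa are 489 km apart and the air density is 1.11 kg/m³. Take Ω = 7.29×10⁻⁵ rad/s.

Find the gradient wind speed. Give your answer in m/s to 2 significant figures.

24 m/s

Coriolis parameter at 18°S:
f = 2Ω sin φ = 2 × 7.29×10⁻⁵ × sin 18° = 4.51×10⁻⁵ s⁻¹
Pressure gradient: |∂P/∂n| = 400 Pa / 489000 m = 8.18×10⁻⁴ Pa/m
Geostrophic speed: V_g = |∂P/∂n|/(fρ) = 8.18×10⁻⁴/(4.51×10⁻⁵ × 1.11) = 16.4 m/s
Around a high, pressure-gradient force acts outward with centrifugal, so Coriolis balances both:
fV = (1/ρ)|∂P/∂n| + V²/R  →  V² − fR·V + fR·V_g = 0
With fR = 4.51×10⁻⁵ × 1650×10³ m = 74.3 m/s:
V = [fR − √((fR)² − 4 fR V_g)]/2 = [74.3 − √(74.3² − 4×74.3×16.4)]/2 = 24.3 m/s
Supergeostrophic (V > V_g = 16.4 m/s), as expected around a high.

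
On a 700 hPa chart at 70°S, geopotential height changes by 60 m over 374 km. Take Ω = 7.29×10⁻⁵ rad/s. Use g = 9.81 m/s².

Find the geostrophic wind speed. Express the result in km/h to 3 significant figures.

41.4 km/h

Coriolis parameter at 70°S:
f = 2Ω sin φ = 2 × 7.29×10⁻⁵ × sin 70° = 1.37×10⁻⁴ s⁻¹
Height gradient: |∂Z/∂n| = 60 m / 374000 m = 1.60×10⁻⁴
On a pressure surface, geostrophic balance gives V_g = (g/f)|∂Z/∂n|:
V_g = 9.81 × 1.60×10⁻⁴ / 1.37×10⁻⁴ = 11.5 m/s
Converting: 11.5 m/s × 3.6 = 41.4 km/h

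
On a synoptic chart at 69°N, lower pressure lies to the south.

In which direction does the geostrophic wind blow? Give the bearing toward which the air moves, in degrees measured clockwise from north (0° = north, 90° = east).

270°

The pressure-gradient force points toward the south (bearing 180°).
Geostrophic balance: in the Northern Hemisphere the Coriolis force deflects motion to the right, so the geostrophic wind blows 90° to the right of the pressure-gradient force (low pressure on the left).
Rotating 180° by 90° clockwise gives 270° — the wind blows toward the west.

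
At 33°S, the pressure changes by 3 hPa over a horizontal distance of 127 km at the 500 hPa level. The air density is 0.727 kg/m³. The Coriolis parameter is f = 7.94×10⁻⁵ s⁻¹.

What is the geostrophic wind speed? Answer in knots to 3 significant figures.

Pressure gradient: |∂P/∂n| = 300 Pa / 127000 m = 2.36×10⁻³ Pa/m
Geostrophic balance (pressure-gradient force = Coriolis force):
V_g = (1/(fρ)) |∂P/∂n| = 2.36×10⁻³ / (7.94×10⁻⁵ × 0.727) = 40.9 m/s
Converting: 40.9 m/s × 1.944 = 79.5 knots

79.5 knots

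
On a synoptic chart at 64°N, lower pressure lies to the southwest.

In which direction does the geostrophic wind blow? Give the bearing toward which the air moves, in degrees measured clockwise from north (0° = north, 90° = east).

The pressure-gradient force points toward the southwest (bearing 225°).
Geostrophic balance: in the Northern Hemisphere the Coriolis force deflects motion to the right, so the geostrophic wind blows 90° to the right of the pressure-gradient force (low pressure on the left).
Rotating 225° by 90° clockwise gives 315° — the wind blows toward the northwest.

315°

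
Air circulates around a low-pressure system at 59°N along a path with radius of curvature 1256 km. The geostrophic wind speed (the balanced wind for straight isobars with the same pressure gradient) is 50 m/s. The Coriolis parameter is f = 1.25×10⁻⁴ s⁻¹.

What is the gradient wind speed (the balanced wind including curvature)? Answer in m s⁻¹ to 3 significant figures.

Around a low, centrifugal force acts outward with Coriolis, so pressure-gradient force balances both:
(1/ρ)|∂P/∂n| = fV + V²/R  →  V² + fR·V − fR·V_g = 0
With fR = 1.25×10⁻⁴ × 1256×10³ m = 157 m/s:
V = [−fR + √((fR)² + 4 fR V_g)]/2 = [−157 + √(157² + 4×157×50)]/2 = 39.9 m/s
Subgeostrophic (V < V_g = 50 m/s), as expected around a low.

39.9 m s⁻¹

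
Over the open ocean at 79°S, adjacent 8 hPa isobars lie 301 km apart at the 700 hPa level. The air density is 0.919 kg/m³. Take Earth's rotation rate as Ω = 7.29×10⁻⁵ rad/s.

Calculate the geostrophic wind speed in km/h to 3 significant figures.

Coriolis parameter at 79°S:
f = 2Ω sin φ = 2 × 7.29×10⁻⁵ × sin 79° = 1.43×10⁻⁴ s⁻¹
Pressure gradient: |∂P/∂n| = 800 Pa / 301000 m = 2.66×10⁻³ Pa/m
Geostrophic balance (pressure-gradient force = Coriolis force):
V_g = (1/(fρ)) |∂P/∂n| = 2.66×10⁻³ / (1.43×10⁻⁴ × 0.919) = 20.2 m/s
Converting: 20.2 m/s × 3.6 = 72.7 km/h

72.7 km/h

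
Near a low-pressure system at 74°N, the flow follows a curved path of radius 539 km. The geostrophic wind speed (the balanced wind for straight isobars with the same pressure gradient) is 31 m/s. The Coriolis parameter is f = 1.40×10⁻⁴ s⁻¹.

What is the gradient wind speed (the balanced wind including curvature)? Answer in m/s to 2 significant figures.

24 m/s

Around a low, centrifugal force acts outward with Coriolis, so pressure-gradient force balances both:
(1/ρ)|∂P/∂n| = fV + V²/R  →  V² + fR·V − fR·V_g = 0
With fR = 1.40×10⁻⁴ × 539×10³ m = 75.5 m/s:
V = [−fR + √((fR)² + 4 fR V_g)]/2 = [−75.5 + √(75.5² + 4×75.5×31)]/2 = 23.6 m/s
Subgeostrophic (V < V_g = 31 m/s), as expected around a low.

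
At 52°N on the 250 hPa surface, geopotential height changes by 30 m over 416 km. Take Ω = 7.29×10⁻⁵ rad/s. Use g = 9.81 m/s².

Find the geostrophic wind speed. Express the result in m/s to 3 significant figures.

6.16 m/s

Coriolis parameter at 52°N:
f = 2Ω sin φ = 2 × 7.29×10⁻⁵ × sin 52° = 1.15×10⁻⁴ s⁻¹
Height gradient: |∂Z/∂n| = 30 m / 416000 m = 7.21×10⁻⁵
On a pressure surface, geostrophic balance gives V_g = (g/f)|∂Z/∂n|:
V_g = 9.81 × 7.21×10⁻⁵ / 1.15×10⁻⁴ = 6.16 m/s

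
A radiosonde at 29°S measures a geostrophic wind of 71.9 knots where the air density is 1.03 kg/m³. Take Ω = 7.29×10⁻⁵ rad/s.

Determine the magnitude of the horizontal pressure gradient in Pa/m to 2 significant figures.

Coriolis parameter at 29°S:
f = 2Ω sin φ = 2 × 7.29×10⁻⁵ × sin 29° = 7.07×10⁻⁵ s⁻¹
Wind speed in SI: 71.9 knots = 37.0 m/s
Geostrophic balance rearranged: |∂P/∂n| = f ρ V_g
|∂P/∂n| = 7.07×10⁻⁵ × 1.03 × 37.0 = 2.69×10⁻³ Pa/m

2.7×10⁻³ Pa/m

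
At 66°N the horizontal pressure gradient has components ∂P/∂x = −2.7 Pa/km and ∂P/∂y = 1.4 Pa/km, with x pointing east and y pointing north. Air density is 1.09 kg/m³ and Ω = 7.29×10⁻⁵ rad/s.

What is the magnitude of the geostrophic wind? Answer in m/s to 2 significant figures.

Coriolis parameter at 66°N:
f = 2Ω sin φ = 2 × 7.29×10⁻⁵ × sin 66° = 1.33×10⁻⁴ s⁻¹
Component geostrophic relations (x east, y north):
u_g = −(1/(fρ)) ∂P/∂y,  v_g = (1/(fρ)) ∂P/∂x
u_g = −(1.4×10⁻³)/(1.33×10⁻⁴ × 1.09) = −9.64 m/s;  v_g = (−2.7×10⁻³)/(1.33×10⁻⁴ × 1.09) = −18.6 m/s
|V_g| = √(u_g² + v_g²) = 20.9 m/s

21 m/s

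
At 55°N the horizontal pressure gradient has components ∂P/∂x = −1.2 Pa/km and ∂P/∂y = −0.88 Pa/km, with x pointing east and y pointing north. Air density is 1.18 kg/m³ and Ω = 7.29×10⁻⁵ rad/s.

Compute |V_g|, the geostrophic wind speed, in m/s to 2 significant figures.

11 m/s

Coriolis parameter at 55°N:
f = 2Ω sin φ = 2 × 7.29×10⁻⁵ × sin 55° = 1.19×10⁻⁴ s⁻¹
Component geostrophic relations (x east, y north):
u_g = −(1/(fρ)) ∂P/∂y,  v_g = (1/(fρ)) ∂P/∂x
u_g = −(−0.88×10⁻³)/(1.19×10⁻⁴ × 1.18) = 6.24 m/s;  v_g = (−1.2×10⁻³)/(1.19×10⁻⁴ × 1.18) = −8.51 m/s
|V_g| = √(u_g² + v_g²) = 10.6 m/s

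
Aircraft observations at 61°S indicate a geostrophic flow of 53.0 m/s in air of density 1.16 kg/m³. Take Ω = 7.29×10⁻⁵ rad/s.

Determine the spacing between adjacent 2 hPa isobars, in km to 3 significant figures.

25.5 km

Coriolis parameter at 61°S:
f = 2Ω sin φ = 2 × 7.29×10⁻⁵ × sin 61° = 1.28×10⁻⁴ s⁻¹
Geostrophic balance rearranged: |∂P/∂n| = f ρ V_g
|∂P/∂n| = 1.28×10⁻⁴ × 1.16 × 53.0 = 7.84×10⁻³ Pa/m
Isobar spacing: Δn = ΔP/|∂P/∂n| = 200 Pa / 7.84×10⁻³ Pa/m = 25511 m ≈ 25.5 km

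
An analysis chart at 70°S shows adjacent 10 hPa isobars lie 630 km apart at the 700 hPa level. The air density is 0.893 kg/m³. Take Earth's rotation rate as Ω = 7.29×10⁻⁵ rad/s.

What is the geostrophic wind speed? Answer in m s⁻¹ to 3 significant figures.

13.0 m s⁻¹

Coriolis parameter at 70°S:
f = 2Ω sin φ = 2 × 7.29×10⁻⁵ × sin 70° = 1.37×10⁻⁴ s⁻¹
Pressure gradient: |∂P/∂n| = 1000 Pa / 630000 m = 1.59×10⁻³ Pa/m
Geostrophic balance (pressure-gradient force = Coriolis force):
V_g = (1/(fρ)) |∂P/∂n| = 1.59×10⁻³ / (1.37×10⁻⁴ × 0.893) = 13.0 m/s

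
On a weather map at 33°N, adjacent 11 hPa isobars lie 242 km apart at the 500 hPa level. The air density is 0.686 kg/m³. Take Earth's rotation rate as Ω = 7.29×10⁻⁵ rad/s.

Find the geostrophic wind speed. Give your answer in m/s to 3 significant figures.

Coriolis parameter at 33°N:
f = 2Ω sin φ = 2 × 7.29×10⁻⁵ × sin 33° = 7.94×10⁻⁵ s⁻¹
Pressure gradient: |∂P/∂n| = 1100 Pa / 242000 m = 4.55×10⁻³ Pa/m
Geostrophic balance (pressure-gradient force = Coriolis force):
V_g = (1/(fρ)) |∂P/∂n| = 4.55×10⁻³ / (7.94×10⁻⁵ × 0.686) = 83.4 m/s

83.4 m/s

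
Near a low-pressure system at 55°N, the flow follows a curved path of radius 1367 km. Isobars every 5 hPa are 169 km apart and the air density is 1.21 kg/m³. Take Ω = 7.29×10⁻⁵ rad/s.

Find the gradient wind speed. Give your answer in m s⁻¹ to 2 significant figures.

18 m s⁻¹

Coriolis parameter at 55°N:
f = 2Ω sin φ = 2 × 7.29×10⁻⁵ × sin 55° = 1.19×10⁻⁴ s⁻¹
Pressure gradient: |∂P/∂n| = 500 Pa / 169000 m = 2.96×10⁻³ Pa/m
Geostrophic speed: V_g = |∂P/∂n|/(fρ) = 2.96×10⁻³/(1.19×10⁻⁴ × 1.21) = 20.5 m/s
Around a low, centrifugal force acts outward with Coriolis, so pressure-gradient force balances both:
(1/ρ)|∂P/∂n| = fV + V²/R  →  V² + fR·V − fR·V_g = 0
With fR = 1.19×10⁻⁴ × 1367×10³ m = 163 m/s:
V = [−fR + √((fR)² + 4 fR V_g)]/2 = [−163 + √(163² + 4×163×20.5)]/2 = 18.4 m/s
Subgeostrophic (V < V_g = 20.5 m/s), as expected around a low.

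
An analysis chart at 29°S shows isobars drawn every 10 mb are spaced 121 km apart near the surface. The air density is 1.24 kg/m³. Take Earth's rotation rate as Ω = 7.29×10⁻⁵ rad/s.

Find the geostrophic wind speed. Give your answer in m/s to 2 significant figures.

Coriolis parameter at 29°S:
f = 2Ω sin φ = 2 × 7.29×10⁻⁵ × sin 29° = 7.07×10⁻⁵ s⁻¹
Pressure gradient: |∂P/∂n| = 1000 Pa / 121000 m = 8.26×10⁻³ Pa/m
Geostrophic balance (pressure-gradient force = Coriolis force):
V_g = (1/(fρ)) |∂P/∂n| = 8.26×10⁻³ / (7.07×10⁻⁵ × 1.24) = 94.3 m/s

94 m/s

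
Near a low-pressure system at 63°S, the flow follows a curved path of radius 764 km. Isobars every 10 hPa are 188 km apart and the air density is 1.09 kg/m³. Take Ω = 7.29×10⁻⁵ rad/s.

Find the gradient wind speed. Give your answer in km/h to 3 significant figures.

Coriolis parameter at 63°S:
f = 2Ω sin φ = 2 × 7.29×10⁻⁵ × sin 63° = 1.30×10⁻⁴ s⁻¹
Pressure gradient: |∂P/∂n| = 1000 Pa / 188000 m = 5.32×10⁻³ Pa/m
Geostrophic speed: V_g = |∂P/∂n|/(fρ) = 5.32×10⁻³/(1.30×10⁻⁴ × 1.09) = 37.6 m/s
Around a low, centrifugal force acts outward with Coriolis, so pressure-gradient force balances both:
(1/ρ)|∂P/∂n| = fV + V²/R  →  V² + fR·V − fR·V_g = 0
With fR = 1.30×10⁻⁴ × 764×10³ m = 99.3 m/s:
V = [−fR + √((fR)² + 4 fR V_g)]/2 = [−99.3 + √(99.3² + 4×99.3×37.6)]/2 = 29.1 m/s
Subgeostrophic (V < V_g = 37.6 m/s), as expected around a low.
Converting: 29.1 m/s × 3.6 = 105 km/h

105 km/h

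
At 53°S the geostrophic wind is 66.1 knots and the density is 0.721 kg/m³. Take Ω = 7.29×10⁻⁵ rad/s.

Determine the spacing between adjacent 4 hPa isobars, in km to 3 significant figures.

Coriolis parameter at 53°S:
f = 2Ω sin φ = 2 × 7.29×10⁻⁵ × sin 53° = 1.16×10⁻⁴ s⁻¹
Wind speed in SI: 66.1 knots = 34.0 m/s
Geostrophic balance rearranged: |∂P/∂n| = f ρ V_g
|∂P/∂n| = 1.16×10⁻⁴ × 0.721 × 34.0 = 2.85×10⁻³ Pa/m
Isobar spacing: Δn = ΔP/|∂P/∂n| = 400 Pa / 2.85×10⁻³ Pa/m = 140113 m ≈ 140 km

140 km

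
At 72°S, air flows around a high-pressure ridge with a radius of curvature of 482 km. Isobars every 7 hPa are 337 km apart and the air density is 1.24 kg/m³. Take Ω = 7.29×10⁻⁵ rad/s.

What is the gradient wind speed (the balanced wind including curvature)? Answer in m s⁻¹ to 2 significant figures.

16 m s⁻¹

Coriolis parameter at 72°S:
f = 2Ω sin φ = 2 × 7.29×10⁻⁵ × sin 72° = 1.39×10⁻⁴ s⁻¹
Pressure gradient: |∂P/∂n| = 700 Pa / 337000 m = 2.08×10⁻³ Pa/m
Geostrophic speed: V_g = |∂P/∂n|/(fρ) = 2.08×10⁻³/(1.39×10⁻⁴ × 1.24) = 12.1 m/s
Around a high, pressure-gradient force acts outward with centrifugal, so Coriolis balances both:
fV = (1/ρ)|∂P/∂n| + V²/R  →  V² − fR·V + fR·V_g = 0
With fR = 1.39×10⁻⁴ × 482×10³ m = 66.8 m/s:
V = [fR − √((fR)² − 4 fR V_g)]/2 = [66.8 − √(66.8² − 4×66.8×12.1)]/2 = 15.8 m/s
Supergeostrophic (V > V_g = 12.1 m/s), as expected around a high.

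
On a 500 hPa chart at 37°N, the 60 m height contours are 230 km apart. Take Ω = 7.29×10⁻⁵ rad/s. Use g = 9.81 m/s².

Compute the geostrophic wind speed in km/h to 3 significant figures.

Coriolis parameter at 37°N:
f = 2Ω sin φ = 2 × 7.29×10⁻⁵ × sin 37° = 8.77×10⁻⁵ s⁻¹
Height gradient: |∂Z/∂n| = 60 m / 230000 m = 2.61×10⁻⁴
On a pressure surface, geostrophic balance gives V_g = (g/f)|∂Z/∂n|:
V_g = 9.81 × 2.61×10⁻⁴ / 8.77×10⁻⁵ = 29.2 m/s
Converting: 29.2 m/s × 3.6 = 105 km/h

105 km/h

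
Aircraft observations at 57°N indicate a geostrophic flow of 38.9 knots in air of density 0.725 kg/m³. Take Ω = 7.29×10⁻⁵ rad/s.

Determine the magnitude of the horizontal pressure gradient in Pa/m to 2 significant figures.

Coriolis parameter at 57°N:
f = 2Ω sin φ = 2 × 7.29×10⁻⁵ × sin 57° = 1.22×10⁻⁴ s⁻¹
Wind speed in SI: 38.9 knots = 20.0 m/s
Geostrophic balance rearranged: |∂P/∂n| = f ρ V_g
|∂P/∂n| = 1.22×10⁻⁴ × 0.725 × 20.0 = 1.77×10⁻³ Pa/m

1.8×10⁻³ Pa/m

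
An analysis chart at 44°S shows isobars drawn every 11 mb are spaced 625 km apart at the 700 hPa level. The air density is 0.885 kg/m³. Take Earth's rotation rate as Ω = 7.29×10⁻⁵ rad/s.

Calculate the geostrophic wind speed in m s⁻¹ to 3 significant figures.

Coriolis parameter at 44°S:
f = 2Ω sin φ = 2 × 7.29×10⁻⁵ × sin 44° = 1.01×10⁻⁴ s⁻¹
Pressure gradient: |∂P/∂n| = 1100 Pa / 625000 m = 1.76×10⁻³ Pa/m
Geostrophic balance (pressure-gradient force = Coriolis force):
V_g = (1/(fρ)) |∂P/∂n| = 1.76×10⁻³ / (1.01×10⁻⁴ × 0.885) = 19.6 m/s

19.6 m s⁻¹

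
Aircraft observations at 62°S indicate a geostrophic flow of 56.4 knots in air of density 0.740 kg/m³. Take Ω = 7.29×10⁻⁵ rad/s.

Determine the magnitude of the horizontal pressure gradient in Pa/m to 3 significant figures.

Coriolis parameter at 62°S:
f = 2Ω sin φ = 2 × 7.29×10⁻⁵ × sin 62° = 1.29×10⁻⁴ s⁻¹
Wind speed in SI: 56.4 knots = 29.0 m/s
Geostrophic balance rearranged: |∂P/∂n| = f ρ V_g
|∂P/∂n| = 1.29×10⁻⁴ × 0.740 × 29.0 = 2.76×10⁻³ Pa/m

2.76×10⁻³ Pa/m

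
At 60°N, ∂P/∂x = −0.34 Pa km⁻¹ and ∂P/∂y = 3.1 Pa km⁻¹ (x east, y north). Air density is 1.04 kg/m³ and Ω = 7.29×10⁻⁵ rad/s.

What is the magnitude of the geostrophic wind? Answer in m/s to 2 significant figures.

Coriolis parameter at 60°N:
f = 2Ω sin φ = 2 × 7.29×10⁻⁵ × sin 60° = 1.26×10⁻⁴ s⁻¹
Component geostrophic relations (x east, y north):
u_g = −(1/(fρ)) ∂P/∂y,  v_g = (1/(fρ)) ∂P/∂x
u_g = −(3.1×10⁻³)/(1.26×10⁻⁴ × 1.04) = −23.6 m/s;  v_g = (−0.34×10⁻³)/(1.26×10⁻⁴ × 1.04) = −2.59 m/s
|V_g| = √(u_g² + v_g²) = 23.7 m/s

24 m/s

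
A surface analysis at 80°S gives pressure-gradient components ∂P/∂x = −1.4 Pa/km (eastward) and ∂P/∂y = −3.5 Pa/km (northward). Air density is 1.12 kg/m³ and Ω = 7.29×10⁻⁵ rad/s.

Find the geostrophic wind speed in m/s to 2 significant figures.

23 m/s

Coriolis parameter at 80°S:
f = 2Ω sin φ = 2 × 7.29×10⁻⁵ × sin 80° = 1.44×10⁻⁴ s⁻¹
In the Southern Hemisphere f is negative: f = −1.44×10⁻⁴ s⁻¹.
Component geostrophic relations (x east, y north):
u_g = −(1/(fρ)) ∂P/∂y,  v_g = (1/(fρ)) ∂P/∂x
u_g = −(−3.5×10⁻³)/(−1.44×10⁻⁴ × 1.12) = −21.8 m/s;  v_g = (−1.4×10⁻³)/(−1.44×10⁻⁴ × 1.12) = 8.71 m/s
|V_g| = √(u_g² + v_g²) = 23.4 m/s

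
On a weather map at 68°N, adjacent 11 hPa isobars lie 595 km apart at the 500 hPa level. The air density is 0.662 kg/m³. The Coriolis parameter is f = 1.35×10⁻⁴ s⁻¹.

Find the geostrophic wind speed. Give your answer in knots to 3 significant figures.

Pressure gradient: |∂P/∂n| = 1100 Pa / 595000 m = 1.85×10⁻³ Pa/m
Geostrophic balance (pressure-gradient force = Coriolis force):
V_g = (1/(fρ)) |∂P/∂n| = 1.85×10⁻³ / (1.35×10⁻⁴ × 0.662) = 20.7 m/s
Converting: 20.7 m/s × 1.944 = 40.2 knots

40.2 knots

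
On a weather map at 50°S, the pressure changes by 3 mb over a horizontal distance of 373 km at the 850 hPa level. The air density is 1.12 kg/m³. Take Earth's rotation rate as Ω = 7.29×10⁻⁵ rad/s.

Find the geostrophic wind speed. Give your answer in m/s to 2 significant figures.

Coriolis parameter at 50°S:
f = 2Ω sin φ = 2 × 7.29×10⁻⁵ × sin 50° = 1.12×10⁻⁴ s⁻¹
Pressure gradient: |∂P/∂n| = 300 Pa / 373000 m = 8.04×10⁻⁴ Pa/m
Geostrophic balance (pressure-gradient force = Coriolis force):
V_g = (1/(fρ)) |∂P/∂n| = 8.04×10⁻⁴ / (1.12×10⁻⁴ × 1.12) = 6.43 m/s

6.4 m/s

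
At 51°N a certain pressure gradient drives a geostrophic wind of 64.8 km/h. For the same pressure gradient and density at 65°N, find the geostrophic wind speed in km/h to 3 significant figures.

With the same pressure gradient and density, V_g ∝ 1/f ∝ 1/sin φ.
V₂ = V₁ · sin φ₁ / sin φ₂ = 64.8 × sin 51° / sin 65°
V₂ = 64.8 × 0.7771/0.9063 = 55.6 km/h

55.6 km/h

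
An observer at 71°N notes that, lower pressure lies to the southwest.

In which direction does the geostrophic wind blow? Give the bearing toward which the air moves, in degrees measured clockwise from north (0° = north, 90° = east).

315°

The pressure-gradient force points toward the southwest (bearing 225°).
Geostrophic balance: in the Northern Hemisphere the Coriolis force deflects motion to the right, so the geostrophic wind blows 90° to the right of the pressure-gradient force (low pressure on the left).
Rotating 225° by 90° clockwise gives 315° — the wind blows toward the northwest.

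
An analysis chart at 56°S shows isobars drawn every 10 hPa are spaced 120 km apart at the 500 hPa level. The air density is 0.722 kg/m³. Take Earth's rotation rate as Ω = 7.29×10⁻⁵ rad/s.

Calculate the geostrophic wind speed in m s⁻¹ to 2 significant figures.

95 m s⁻¹

Coriolis parameter at 56°S:
f = 2Ω sin φ = 2 × 7.29×10⁻⁵ × sin 56° = 1.21×10⁻⁴ s⁻¹
Pressure gradient: |∂P/∂n| = 1000 Pa / 120000 m = 8.33×10⁻³ Pa/m
Geostrophic balance (pressure-gradient force = Coriolis force):
V_g = (1/(fρ)) |∂P/∂n| = 8.33×10⁻³ / (1.21×10⁻⁴ × 0.722) = 95.5 m/s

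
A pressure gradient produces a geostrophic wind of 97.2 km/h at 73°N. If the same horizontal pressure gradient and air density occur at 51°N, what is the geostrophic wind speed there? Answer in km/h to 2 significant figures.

120 km/h

With the same pressure gradient and density, V_g ∝ 1/f ∝ 1/sin φ.
V₂ = V₁ · sin φ₁ / sin φ₂ = 97.2 × sin 73° / sin 51°
V₂ = 97.2 × 0.9563/0.7771 = 120 km/h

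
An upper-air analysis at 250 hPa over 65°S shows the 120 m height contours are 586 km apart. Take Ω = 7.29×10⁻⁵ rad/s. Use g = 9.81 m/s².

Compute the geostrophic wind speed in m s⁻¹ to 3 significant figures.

Coriolis parameter at 65°S:
f = 2Ω sin φ = 2 × 7.29×10⁻⁵ × sin 65° = 1.32×10⁻⁴ s⁻¹
Height gradient: |∂Z/∂n| = 120 m / 586000 m = 2.05×10⁻⁴
On a pressure surface, geostrophic balance gives V_g = (g/f)|∂Z/∂n|:
V_g = 9.81 × 2.05×10⁻⁴ / 1.32×10⁻⁴ = 15.2 m/s

15.2 m s⁻¹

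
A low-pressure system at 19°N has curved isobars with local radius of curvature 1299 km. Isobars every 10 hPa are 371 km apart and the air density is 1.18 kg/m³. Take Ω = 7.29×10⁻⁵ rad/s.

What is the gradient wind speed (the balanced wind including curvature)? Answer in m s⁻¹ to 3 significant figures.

Coriolis parameter at 19°N:
f = 2Ω sin φ = 2 × 7.29×10⁻⁵ × sin 19° = 4.75×10⁻⁵ s⁻¹
Pressure gradient: |∂P/∂n| = 1000 Pa / 371000 m = 2.70×10⁻³ Pa/m
Geostrophic speed: V_g = |∂P/∂n|/(fρ) = 2.70×10⁻³/(4.75×10⁻⁵ × 1.18) = 48.1 m/s
Around a low, centrifugal force acts outward with Coriolis, so pressure-gradient force balances both:
(1/ρ)|∂P/∂n| = fV + V²/R  →  V² + fR·V − fR·V_g = 0
With fR = 4.75×10⁻⁵ × 1299×10³ m = 61.7 m/s:
V = [−fR + √((fR)² + 4 fR V_g)]/2 = [−61.7 + √(61.7² + 4×61.7×48.1)]/2 = 31.8 m/s
Subgeostrophic (V < V_g = 48.1 m/s), as expected around a low.

31.8 m s⁻¹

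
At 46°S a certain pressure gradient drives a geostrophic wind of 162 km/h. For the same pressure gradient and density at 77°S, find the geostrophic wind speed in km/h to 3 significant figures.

120 km/h

With the same pressure gradient and density, V_g ∝ 1/f ∝ 1/sin φ.
V₂ = V₁ · sin φ₁ / sin φ₂ = 162 × sin 46° / sin 77°
V₂ = 162 × 0.7193/0.9744 = 120 km/h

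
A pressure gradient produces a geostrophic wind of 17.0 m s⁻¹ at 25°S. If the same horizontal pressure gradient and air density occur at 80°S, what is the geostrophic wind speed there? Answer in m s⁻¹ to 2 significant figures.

With the same pressure gradient and density, V_g ∝ 1/f ∝ 1/sin φ.
V₂ = V₁ · sin φ₁ / sin φ₂ = 17.0 × sin 25° / sin 80°
V₂ = 17.0 × 0.4226/0.9848 = 7.3 m s⁻¹

7.3 m s⁻¹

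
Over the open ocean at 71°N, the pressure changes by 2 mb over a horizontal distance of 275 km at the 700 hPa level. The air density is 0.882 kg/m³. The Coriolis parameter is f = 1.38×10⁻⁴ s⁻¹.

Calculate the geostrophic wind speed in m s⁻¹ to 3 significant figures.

Pressure gradient: |∂P/∂n| = 200 Pa / 275000 m = 7.27×10⁻⁴ Pa/m
Geostrophic balance (pressure-gradient force = Coriolis force):
V_g = (1/(fρ)) |∂P/∂n| = 7.27×10⁻⁴ / (1.38×10⁻⁴ × 0.882) = 5.98 m/s

5.98 m s⁻¹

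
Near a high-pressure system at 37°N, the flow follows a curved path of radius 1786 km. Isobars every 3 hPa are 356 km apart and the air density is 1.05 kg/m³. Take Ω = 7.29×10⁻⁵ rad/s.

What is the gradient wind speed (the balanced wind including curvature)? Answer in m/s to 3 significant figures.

9.75 m/s

Coriolis parameter at 37°N:
f = 2Ω sin φ = 2 × 7.29×10⁻⁵ × sin 37° = 8.77×10⁻⁵ s⁻¹
Pressure gradient: |∂P/∂n| = 300 Pa / 356000 m = 8.43×10⁻⁴ Pa/m
Geostrophic speed: V_g = |∂P/∂n|/(fρ) = 8.43×10⁻⁴/(8.77×10⁻⁵ × 1.05) = 9.15 m/s
Around a high, pressure-gradient force acts outward with centrifugal, so Coriolis balances both:
fV = (1/ρ)|∂P/∂n| + V²/R  →  V² − fR·V + fR·V_g = 0
With fR = 8.77×10⁻⁵ × 1786×10³ m = 157 m/s:
V = [fR − √((fR)² − 4 fR V_g)]/2 = [157 − √(157² − 4×157×9.15)]/2 = 9.75 m/s
Supergeostrophic (V > V_g = 9.15 m/s), as expected around a high.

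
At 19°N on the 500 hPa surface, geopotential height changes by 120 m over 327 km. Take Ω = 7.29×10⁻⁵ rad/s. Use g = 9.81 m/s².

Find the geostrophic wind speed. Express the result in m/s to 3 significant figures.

Coriolis parameter at 19°N:
f = 2Ω sin φ = 2 × 7.29×10⁻⁵ × sin 19° = 4.75×10⁻⁵ s⁻¹
Height gradient: |∂Z/∂n| = 120 m / 327000 m = 3.67×10⁻⁴
On a pressure surface, geostrophic balance gives V_g = (g/f)|∂Z/∂n|:
V_g = 9.81 × 3.67×10⁻⁴ / 4.75×10⁻⁵ = 75.8 m/s

75.8 m/s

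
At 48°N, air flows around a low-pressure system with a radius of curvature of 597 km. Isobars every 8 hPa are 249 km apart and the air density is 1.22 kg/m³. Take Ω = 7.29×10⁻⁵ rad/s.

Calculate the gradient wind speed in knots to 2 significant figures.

37 knots

Coriolis parameter at 48°N:
f = 2Ω sin φ = 2 × 7.29×10⁻⁵ × sin 48° = 1.08×10⁻⁴ s⁻¹
Pressure gradient: |∂P/∂n| = 800 Pa / 249000 m = 3.21×10⁻³ Pa/m
Geostrophic speed: V_g = |∂P/∂n|/(fρ) = 3.21×10⁻³/(1.08×10⁻⁴ × 1.22) = 24.3 m/s
Around a low, centrifugal force acts outward with Coriolis, so pressure-gradient force balances both:
(1/ρ)|∂P/∂n| = fV + V²/R  →  V² + fR·V − fR·V_g = 0
With fR = 1.08×10⁻⁴ × 597×10³ m = 64.7 m/s:
V = [−fR + √((fR)² + 4 fR V_g)]/2 = [−64.7 + √(64.7² + 4×64.7×24.3)]/2 = 18.8 m/s
Subgeostrophic (V < V_g = 24.3 m/s), as expected around a low.
Converting: 18.8 m/s × 1.944 = 37 knots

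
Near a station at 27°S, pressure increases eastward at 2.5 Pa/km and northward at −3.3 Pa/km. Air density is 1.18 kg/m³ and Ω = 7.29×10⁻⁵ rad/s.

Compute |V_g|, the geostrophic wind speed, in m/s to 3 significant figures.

53.0 m/s

Coriolis parameter at 27°S:
f = 2Ω sin φ = 2 × 7.29×10⁻⁵ × sin 27° = 6.62×10⁻⁵ s⁻¹
In the Southern Hemisphere f is negative: f = −6.62×10⁻⁵ s⁻¹.
Component geostrophic relations (x east, y north):
u_g = −(1/(fρ)) ∂P/∂y,  v_g = (1/(fρ)) ∂P/∂x
u_g = −(−3.3×10⁻³)/(−6.62×10⁻⁵ × 1.18) = −42.3 m/s;  v_g = (2.5×10⁻³)/(−6.62×10⁻⁵ × 1.18) = −32.0 m/s
|V_g| = √(u_g² + v_g²) = 53.0 m/s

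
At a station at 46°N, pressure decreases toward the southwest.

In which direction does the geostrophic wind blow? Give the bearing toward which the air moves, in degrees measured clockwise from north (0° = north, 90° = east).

315°

The pressure-gradient force points toward the southwest (bearing 225°).
Geostrophic balance: in the Northern Hemisphere the Coriolis force deflects motion to the right, so the geostrophic wind blows 90° to the right of the pressure-gradient force (low pressure on the left).
Rotating 225° by 90° clockwise gives 315° — the wind blows toward the northwest.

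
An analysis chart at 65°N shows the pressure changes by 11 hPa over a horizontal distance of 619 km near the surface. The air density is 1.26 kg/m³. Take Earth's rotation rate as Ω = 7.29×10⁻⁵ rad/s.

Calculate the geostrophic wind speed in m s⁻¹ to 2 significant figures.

11 m s⁻¹

Coriolis parameter at 65°N:
f = 2Ω sin φ = 2 × 7.29×10⁻⁵ × sin 65° = 1.32×10⁻⁴ s⁻¹
Pressure gradient: |∂P/∂n| = 1100 Pa / 619000 m = 1.78×10⁻³ Pa/m
Geostrophic balance (pressure-gradient force = Coriolis force):
V_g = (1/(fρ)) |∂P/∂n| = 1.78×10⁻³ / (1.32×10⁻⁴ × 1.26) = 10.7 m/s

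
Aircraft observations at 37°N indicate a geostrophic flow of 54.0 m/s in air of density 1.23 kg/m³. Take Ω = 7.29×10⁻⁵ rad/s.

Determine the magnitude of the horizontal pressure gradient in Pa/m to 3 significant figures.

Coriolis parameter at 37°N:
f = 2Ω sin φ = 2 × 7.29×10⁻⁵ × sin 37° = 8.77×10⁻⁵ s⁻¹
Geostrophic balance rearranged: |∂P/∂n| = f ρ V_g
|∂P/∂n| = 8.77×10⁻⁵ × 1.23 × 54.0 = 5.83×10⁻³ Pa/m

5.83×10⁻³ Pa/m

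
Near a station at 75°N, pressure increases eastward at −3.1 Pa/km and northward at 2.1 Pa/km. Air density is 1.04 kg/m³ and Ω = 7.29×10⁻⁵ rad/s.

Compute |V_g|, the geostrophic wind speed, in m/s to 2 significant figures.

Coriolis parameter at 75°N:
f = 2Ω sin φ = 2 × 7.29×10⁻⁵ × sin 75° = 1.41×10⁻⁴ s⁻¹
Component geostrophic relations (x east, y north):
u_g = −(1/(fρ)) ∂P/∂y,  v_g = (1/(fρ)) ∂P/∂x
u_g = −(2.1×10⁻³)/(1.41×10⁻⁴ × 1.04) = −14.3 m/s;  v_g = (−3.1×10⁻³)/(1.41×10⁻⁴ × 1.04) = −21.2 m/s
|V_g| = √(u_g² + v_g²) = 25.6 m/s

26 m/s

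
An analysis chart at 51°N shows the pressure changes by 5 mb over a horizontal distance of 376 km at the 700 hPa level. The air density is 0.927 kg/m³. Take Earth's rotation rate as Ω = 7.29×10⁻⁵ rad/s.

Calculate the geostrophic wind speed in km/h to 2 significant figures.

Coriolis parameter at 51°N:
f = 2Ω sin φ = 2 × 7.29×10⁻⁵ × sin 51° = 1.13×10⁻⁴ s⁻¹
Pressure gradient: |∂P/∂n| = 500 Pa / 376000 m = 1.33×10⁻³ Pa/m
Geostrophic balance (pressure-gradient force = Coriolis force):
V_g = (1/(fρ)) |∂P/∂n| = 1.33×10⁻³ / (1.13×10⁻⁴ × 0.927) = 12.7 m/s
Converting: 12.7 m/s × 3.6 = 46 km/h

46 km/h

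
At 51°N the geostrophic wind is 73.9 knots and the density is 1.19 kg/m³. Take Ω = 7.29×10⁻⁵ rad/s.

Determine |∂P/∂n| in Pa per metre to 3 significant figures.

Coriolis parameter at 51°N:
f = 2Ω sin φ = 2 × 7.29×10⁻⁵ × sin 51° = 1.13×10⁻⁴ s⁻¹
Wind speed in SI: 73.9 knots = 38.0 m/s
Geostrophic balance rearranged: |∂P/∂n| = f ρ V_g
|∂P/∂n| = 1.13×10⁻⁴ × 1.19 × 38.0 = 5.13×10⁻³ Pa/m

5.13×10⁻³ Pa/m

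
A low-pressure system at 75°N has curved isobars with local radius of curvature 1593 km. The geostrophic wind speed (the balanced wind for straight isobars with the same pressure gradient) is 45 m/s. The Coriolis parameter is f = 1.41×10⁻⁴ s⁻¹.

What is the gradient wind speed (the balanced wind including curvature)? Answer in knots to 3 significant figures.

Around a low, centrifugal force acts outward with Coriolis, so pressure-gradient force balances both:
(1/ρ)|∂P/∂n| = fV + V²/R  →  V² + fR·V − fR·V_g = 0
With fR = 1.41×10⁻⁴ × 1593×10³ m = 225 m/s:
V = [−fR + √((fR)² + 4 fR V_g)]/2 = [−225 + √(225² + 4×225×45)]/2 = 38.4 m/s
Subgeostrophic (V < V_g = 45 m/s), as expected around a low.
Converting: 38.4 m/s × 1.944 = 74.7 knots

74.7 knots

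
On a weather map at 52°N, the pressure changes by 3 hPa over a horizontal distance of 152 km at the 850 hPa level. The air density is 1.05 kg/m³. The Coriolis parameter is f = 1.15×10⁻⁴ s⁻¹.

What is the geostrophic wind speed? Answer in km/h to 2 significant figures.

Pressure gradient: |∂P/∂n| = 300 Pa / 152000 m = 1.97×10⁻³ Pa/m
Geostrophic balance (pressure-gradient force = Coriolis force):
V_g = (1/(fρ)) |∂P/∂n| = 1.97×10⁻³ / (1.15×10⁻⁴ × 1.05) = 16.3 m/s
Converting: 16.3 m/s × 3.6 = 59 km/h

59 km/h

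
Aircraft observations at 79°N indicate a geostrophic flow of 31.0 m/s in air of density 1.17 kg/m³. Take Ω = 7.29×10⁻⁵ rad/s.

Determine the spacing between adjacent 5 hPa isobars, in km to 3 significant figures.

Coriolis parameter at 79°N:
f = 2Ω sin φ = 2 × 7.29×10⁻⁵ × sin 79° = 1.43×10⁻⁴ s⁻¹
Geostrophic balance rearranged: |∂P/∂n| = f ρ V_g
|∂P/∂n| = 1.43×10⁻⁴ × 1.17 × 31.0 = 5.19×10⁻³ Pa/m
Isobar spacing: Δn = ΔP/|∂P/∂n| = 500 Pa / 5.19×10⁻³ Pa/m = 96320 m ≈ 96.3 km

96.3 km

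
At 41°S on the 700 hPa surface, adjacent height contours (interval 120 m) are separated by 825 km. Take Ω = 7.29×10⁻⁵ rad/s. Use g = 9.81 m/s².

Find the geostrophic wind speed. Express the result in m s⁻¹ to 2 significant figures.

15 m s⁻¹

Coriolis parameter at 41°S:
f = 2Ω sin φ = 2 × 7.29×10⁻⁵ × sin 41° = 9.57×10⁻⁵ s⁻¹
Height gradient: |∂Z/∂n| = 120 m / 825000 m = 1.45×10⁻⁴
On a pressure surface, geostrophic balance gives V_g = (g/f)|∂Z/∂n|:
V_g = 9.81 × 1.45×10⁻⁴ / 9.57×10⁻⁵ = 14.9 m/s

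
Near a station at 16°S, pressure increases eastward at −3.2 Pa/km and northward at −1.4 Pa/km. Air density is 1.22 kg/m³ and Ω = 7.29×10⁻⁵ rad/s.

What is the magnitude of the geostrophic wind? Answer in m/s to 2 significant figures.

Coriolis parameter at 16°S:
f = 2Ω sin φ = 2 × 7.29×10⁻⁵ × sin 16° = 4.02×10⁻⁵ s⁻¹
In the Southern Hemisphere f is negative: f = −4.02×10⁻⁵ s⁻¹.
Component geostrophic relations (x east, y north):
u_g = −(1/(fρ)) ∂P/∂y,  v_g = (1/(fρ)) ∂P/∂x
u_g = −(−1.4×10⁻³)/(−4.02×10⁻⁵ × 1.22) = −28.6 m/s;  v_g = (−3.2×10⁻³)/(−4.02×10⁻⁵ × 1.22) = 65.3 m/s
|V_g| = √(u_g² + v_g²) = 71.2 m/s

71 m/s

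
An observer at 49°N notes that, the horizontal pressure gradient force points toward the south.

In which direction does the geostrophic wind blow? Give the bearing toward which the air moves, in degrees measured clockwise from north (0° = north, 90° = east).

270°

The pressure-gradient force points toward the south (bearing 180°).
Geostrophic balance: in the Northern Hemisphere the Coriolis force deflects motion to the right, so the geostrophic wind blows 90° to the right of the pressure-gradient force (low pressure on the left).
Rotating 180° by 90° clockwise gives 270° — the wind blows toward the west.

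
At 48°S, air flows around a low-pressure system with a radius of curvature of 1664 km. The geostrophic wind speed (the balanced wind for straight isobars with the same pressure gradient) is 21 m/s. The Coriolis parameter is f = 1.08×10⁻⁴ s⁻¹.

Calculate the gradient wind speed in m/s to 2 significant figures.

Around a low, centrifugal force acts outward with Coriolis, so pressure-gradient force balances both:
(1/ρ)|∂P/∂n| = fV + V²/R  →  V² + fR·V − fR·V_g = 0
With fR = 1.08×10⁻⁴ × 1664×10³ m = 180 m/s:
V = [−fR + √((fR)² + 4 fR V_g)]/2 = [−180 + √(180² + 4×180×21)]/2 = 19 m/s
Subgeostrophic (V < V_g = 21 m/s), as expected around a low.

19 m/s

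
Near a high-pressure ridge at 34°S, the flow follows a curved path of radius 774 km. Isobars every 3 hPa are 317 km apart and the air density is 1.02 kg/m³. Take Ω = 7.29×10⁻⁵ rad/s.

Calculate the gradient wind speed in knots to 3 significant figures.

29.0 knots

Coriolis parameter at 34°S:
f = 2Ω sin φ = 2 × 7.29×10⁻⁵ × sin 34° = 8.15×10⁻⁵ s⁻¹
Pressure gradient: |∂P/∂n| = 300 Pa / 317000 m = 9.46×10⁻⁴ Pa/m
Geostrophic speed: V_g = |∂P/∂n|/(fρ) = 9.46×10⁻⁴/(8.15×10⁻⁵ × 1.02) = 11.4 m/s
Around a high, pressure-gradient force acts outward with centrifugal, so Coriolis balances both:
fV = (1/ρ)|∂P/∂n| + V²/R  →  V² − fR·V + fR·V_g = 0
With fR = 8.15×10⁻⁵ × 774×10³ m = 63.1 m/s:
V = [fR − √((fR)² − 4 fR V_g)]/2 = [63.1 − √(63.1² − 4×63.1×11.4)]/2 = 14.9 m/s
Supergeostrophic (V > V_g = 11.4 m/s), as expected around a high.
Converting: 14.9 m/s × 1.944 = 29.0 knots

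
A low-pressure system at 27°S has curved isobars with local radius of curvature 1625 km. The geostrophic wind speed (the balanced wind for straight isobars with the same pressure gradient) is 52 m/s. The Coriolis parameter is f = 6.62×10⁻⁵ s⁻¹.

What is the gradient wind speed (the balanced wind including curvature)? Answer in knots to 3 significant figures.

74.5 knots

Around a low, centrifugal force acts outward with Coriolis, so pressure-gradient force balances both:
(1/ρ)|∂P/∂n| = fV + V²/R  →  V² + fR·V − fR·V_g = 0
With fR = 6.62×10⁻⁵ × 1625×10³ m = 108 m/s:
V = [−fR + √((fR)² + 4 fR V_g)]/2 = [−108 + √(108² + 4×108×52)]/2 = 38.3 m/s
Subgeostrophic (V < V_g = 52 m/s), as expected around a low.
Converting: 38.3 m/s × 1.944 = 74.5 knots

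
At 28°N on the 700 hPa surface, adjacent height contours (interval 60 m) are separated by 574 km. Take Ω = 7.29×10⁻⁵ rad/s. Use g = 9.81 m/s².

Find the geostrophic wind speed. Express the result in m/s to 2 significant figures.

Coriolis parameter at 28°N:
f = 2Ω sin φ = 2 × 7.29×10⁻⁵ × sin 28° = 6.84×10⁻⁵ s⁻¹
Height gradient: |∂Z/∂n| = 60 m / 574000 m = 1.05×10⁻⁴
On a pressure surface, geostrophic balance gives V_g = (g/f)|∂Z/∂n|:
V_g = 9.81 × 1.05×10⁻⁴ / 6.84×10⁻⁵ = 15.0 m/s

15 m/s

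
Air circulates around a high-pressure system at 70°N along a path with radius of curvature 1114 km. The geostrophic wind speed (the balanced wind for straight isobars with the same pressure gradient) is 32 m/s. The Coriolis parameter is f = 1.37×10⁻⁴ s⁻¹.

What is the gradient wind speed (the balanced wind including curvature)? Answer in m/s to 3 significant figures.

Around a high, pressure-gradient force acts outward with centrifugal, so Coriolis balances both:
fV = (1/ρ)|∂P/∂n| + V²/R  →  V² − fR·V + fR·V_g = 0
With fR = 1.37×10⁻⁴ × 1114×10³ m = 153 m/s:
V = [fR − √((fR)² − 4 fR V_g)]/2 = [153 − √(153² − 4×153×32)]/2 = 45.7 m/s
Supergeostrophic (V > V_g = 32 m/s), as expected around a high.

45.7 m/s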